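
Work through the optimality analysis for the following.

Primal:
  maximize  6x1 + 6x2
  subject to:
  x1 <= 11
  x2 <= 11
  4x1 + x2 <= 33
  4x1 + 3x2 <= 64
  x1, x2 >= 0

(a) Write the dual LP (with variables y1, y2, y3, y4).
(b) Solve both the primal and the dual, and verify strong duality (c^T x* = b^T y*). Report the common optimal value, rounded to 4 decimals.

The standard primal-dual pair for 'max c^T x s.t. A x <= b, x >= 0' is:
  Dual:  min b^T y  s.t.  A^T y >= c,  y >= 0.

So the dual LP is:
  minimize  11y1 + 11y2 + 33y3 + 64y4
  subject to:
    y1 + 4y3 + 4y4 >= 6
    y2 + y3 + 3y4 >= 6
    y1, y2, y3, y4 >= 0

Solving the primal: x* = (5.5, 11).
  primal value c^T x* = 99.
Solving the dual: y* = (0, 4.5, 1.5, 0).
  dual value b^T y* = 99.
Strong duality: c^T x* = b^T y*. Confirmed.

99


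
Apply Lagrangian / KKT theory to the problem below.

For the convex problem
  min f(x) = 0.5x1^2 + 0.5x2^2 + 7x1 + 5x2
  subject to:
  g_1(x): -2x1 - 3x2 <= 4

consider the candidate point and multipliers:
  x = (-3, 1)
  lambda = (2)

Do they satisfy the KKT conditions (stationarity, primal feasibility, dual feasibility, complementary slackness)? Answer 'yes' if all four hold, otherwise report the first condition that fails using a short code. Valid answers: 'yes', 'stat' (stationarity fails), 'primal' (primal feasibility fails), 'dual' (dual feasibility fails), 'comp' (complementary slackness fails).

Gradient of f: grad f(x) = Q x + c = (4, 6)
Constraint values g_i(x) = a_i^T x - b_i:
  g_1((-3, 1)) = -1
Stationarity residual: grad f(x) + sum_i lambda_i a_i = (0, 0)
  -> stationarity OK
Primal feasibility (all g_i <= 0): OK
Dual feasibility (all lambda_i >= 0): OK
Complementary slackness (lambda_i * g_i(x) = 0 for all i): FAILS

Verdict: the first failing condition is complementary_slackness -> comp.

comp


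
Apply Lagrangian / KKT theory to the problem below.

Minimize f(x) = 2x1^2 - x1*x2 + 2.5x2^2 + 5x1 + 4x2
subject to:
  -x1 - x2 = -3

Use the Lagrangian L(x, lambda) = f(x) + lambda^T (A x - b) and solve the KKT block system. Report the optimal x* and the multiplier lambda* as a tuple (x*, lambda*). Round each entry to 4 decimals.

Form the Lagrangian:
  L(x, lambda) = (1/2) x^T Q x + c^T x + lambda^T (A x - b)
Stationarity (grad_x L = 0): Q x + c + A^T lambda = 0.
Primal feasibility: A x = b.

This gives the KKT block system:
  [ Q   A^T ] [ x     ]   [-c ]
  [ A    0  ] [ lambda ] = [ b ]

Solving the linear system:
  x*      = (1.5455, 1.4545)
  lambda* = (9.7273)
  f(x*)   = 21.3636

x* = (1.5455, 1.4545), lambda* = (9.7273)


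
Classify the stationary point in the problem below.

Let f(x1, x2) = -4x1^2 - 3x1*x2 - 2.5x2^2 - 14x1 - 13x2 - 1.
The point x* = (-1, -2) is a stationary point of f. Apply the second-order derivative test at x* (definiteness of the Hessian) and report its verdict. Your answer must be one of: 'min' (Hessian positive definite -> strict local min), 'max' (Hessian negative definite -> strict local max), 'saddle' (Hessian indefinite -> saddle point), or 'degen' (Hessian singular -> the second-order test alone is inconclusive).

Compute the Hessian H = grad^2 f:
  H = [[-8, -3], [-3, -5]]
Verify stationarity: grad f(x*) = H x* + g = (0, 0).
Eigenvalues of H: -9.8541, -3.1459.
Both eigenvalues < 0, so H is negative definite -> x* is a strict local max.

max


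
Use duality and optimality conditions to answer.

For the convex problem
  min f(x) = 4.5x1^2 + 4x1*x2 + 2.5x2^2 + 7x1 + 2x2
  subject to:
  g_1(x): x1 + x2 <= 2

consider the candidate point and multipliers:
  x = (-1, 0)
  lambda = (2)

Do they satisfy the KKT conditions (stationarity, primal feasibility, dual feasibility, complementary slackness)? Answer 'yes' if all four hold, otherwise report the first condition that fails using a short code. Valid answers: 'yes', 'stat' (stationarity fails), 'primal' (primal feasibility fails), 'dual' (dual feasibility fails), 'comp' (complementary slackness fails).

Gradient of f: grad f(x) = Q x + c = (-2, -2)
Constraint values g_i(x) = a_i^T x - b_i:
  g_1((-1, 0)) = -3
Stationarity residual: grad f(x) + sum_i lambda_i a_i = (0, 0)
  -> stationarity OK
Primal feasibility (all g_i <= 0): OK
Dual feasibility (all lambda_i >= 0): OK
Complementary slackness (lambda_i * g_i(x) = 0 for all i): FAILS

Verdict: the first failing condition is complementary_slackness -> comp.

comp


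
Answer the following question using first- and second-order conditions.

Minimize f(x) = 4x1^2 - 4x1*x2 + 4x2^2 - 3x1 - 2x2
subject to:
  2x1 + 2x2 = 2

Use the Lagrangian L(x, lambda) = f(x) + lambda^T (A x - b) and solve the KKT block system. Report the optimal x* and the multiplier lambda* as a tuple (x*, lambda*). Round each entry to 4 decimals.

Form the Lagrangian:
  L(x, lambda) = (1/2) x^T Q x + c^T x + lambda^T (A x - b)
Stationarity (grad_x L = 0): Q x + c + A^T lambda = 0.
Primal feasibility: A x = b.

This gives the KKT block system:
  [ Q   A^T ] [ x     ]   [-c ]
  [ A    0  ] [ lambda ] = [ b ]

Solving the linear system:
  x*      = (0.5417, 0.4583)
  lambda* = (0.25)
  f(x*)   = -1.5208

x* = (0.5417, 0.4583), lambda* = (0.25)


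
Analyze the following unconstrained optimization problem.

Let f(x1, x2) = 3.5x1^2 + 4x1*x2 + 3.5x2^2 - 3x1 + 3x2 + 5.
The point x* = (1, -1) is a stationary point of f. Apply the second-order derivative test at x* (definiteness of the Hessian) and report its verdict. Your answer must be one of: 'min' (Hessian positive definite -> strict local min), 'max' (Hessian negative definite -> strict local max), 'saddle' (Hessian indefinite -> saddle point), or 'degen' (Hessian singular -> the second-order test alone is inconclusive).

Compute the Hessian H = grad^2 f:
  H = [[7, 4], [4, 7]]
Verify stationarity: grad f(x*) = H x* + g = (0, 0).
Eigenvalues of H: 3, 11.
Both eigenvalues > 0, so H is positive definite -> x* is a strict local min.

min


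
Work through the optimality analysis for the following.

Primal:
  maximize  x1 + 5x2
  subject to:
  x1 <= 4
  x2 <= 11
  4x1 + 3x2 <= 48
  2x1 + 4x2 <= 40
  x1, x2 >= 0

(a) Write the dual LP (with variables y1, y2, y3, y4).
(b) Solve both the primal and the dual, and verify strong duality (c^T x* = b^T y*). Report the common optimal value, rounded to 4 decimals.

The standard primal-dual pair for 'max c^T x s.t. A x <= b, x >= 0' is:
  Dual:  min b^T y  s.t.  A^T y >= c,  y >= 0.

So the dual LP is:
  minimize  4y1 + 11y2 + 48y3 + 40y4
  subject to:
    y1 + 4y3 + 2y4 >= 1
    y2 + 3y3 + 4y4 >= 5
    y1, y2, y3, y4 >= 0

Solving the primal: x* = (0, 10).
  primal value c^T x* = 50.
Solving the dual: y* = (0, 0, 0, 1.25).
  dual value b^T y* = 50.
Strong duality: c^T x* = b^T y*. Confirmed.

50


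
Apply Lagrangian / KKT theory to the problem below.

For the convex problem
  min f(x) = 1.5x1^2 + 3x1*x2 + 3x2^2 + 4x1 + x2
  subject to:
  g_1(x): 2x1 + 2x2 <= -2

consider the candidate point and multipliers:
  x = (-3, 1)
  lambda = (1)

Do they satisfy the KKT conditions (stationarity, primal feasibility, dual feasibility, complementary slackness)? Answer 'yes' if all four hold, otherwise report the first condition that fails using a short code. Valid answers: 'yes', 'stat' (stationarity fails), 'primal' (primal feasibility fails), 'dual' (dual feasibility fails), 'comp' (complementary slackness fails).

Gradient of f: grad f(x) = Q x + c = (-2, -2)
Constraint values g_i(x) = a_i^T x - b_i:
  g_1((-3, 1)) = -2
Stationarity residual: grad f(x) + sum_i lambda_i a_i = (0, 0)
  -> stationarity OK
Primal feasibility (all g_i <= 0): OK
Dual feasibility (all lambda_i >= 0): OK
Complementary slackness (lambda_i * g_i(x) = 0 for all i): FAILS

Verdict: the first failing condition is complementary_slackness -> comp.

comp


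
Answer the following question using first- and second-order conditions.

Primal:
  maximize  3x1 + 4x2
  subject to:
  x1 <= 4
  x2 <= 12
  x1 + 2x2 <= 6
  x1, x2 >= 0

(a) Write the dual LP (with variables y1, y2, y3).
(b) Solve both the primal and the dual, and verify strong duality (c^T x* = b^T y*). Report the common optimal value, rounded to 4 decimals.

The standard primal-dual pair for 'max c^T x s.t. A x <= b, x >= 0' is:
  Dual:  min b^T y  s.t.  A^T y >= c,  y >= 0.

So the dual LP is:
  minimize  4y1 + 12y2 + 6y3
  subject to:
    y1 + y3 >= 3
    y2 + 2y3 >= 4
    y1, y2, y3 >= 0

Solving the primal: x* = (4, 1).
  primal value c^T x* = 16.
Solving the dual: y* = (1, 0, 2).
  dual value b^T y* = 16.
Strong duality: c^T x* = b^T y*. Confirmed.

16


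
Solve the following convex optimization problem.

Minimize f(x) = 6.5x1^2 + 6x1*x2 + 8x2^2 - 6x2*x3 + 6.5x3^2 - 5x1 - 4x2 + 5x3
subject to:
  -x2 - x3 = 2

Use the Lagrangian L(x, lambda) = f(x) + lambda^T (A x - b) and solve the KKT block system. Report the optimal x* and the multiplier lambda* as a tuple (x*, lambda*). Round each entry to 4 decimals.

Form the Lagrangian:
  L(x, lambda) = (1/2) x^T Q x + c^T x + lambda^T (A x - b)
Stationarity (grad_x L = 0): Q x + c + A^T lambda = 0.
Primal feasibility: A x = b.

This gives the KKT block system:
  [ Q   A^T ] [ x     ]   [-c ]
  [ A    0  ] [ lambda ] = [ b ]

Solving the linear system:
  x*      = (0.7626, -0.8189, -1.1811)
  lambda* = (-5.4406)
  f(x*)   = 2.2193

x* = (0.7626, -0.8189, -1.1811), lambda* = (-5.4406)


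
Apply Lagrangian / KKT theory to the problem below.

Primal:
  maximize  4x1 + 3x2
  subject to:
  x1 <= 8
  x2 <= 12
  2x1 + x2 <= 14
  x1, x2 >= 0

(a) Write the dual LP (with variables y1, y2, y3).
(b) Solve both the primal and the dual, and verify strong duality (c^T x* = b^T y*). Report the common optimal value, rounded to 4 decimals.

The standard primal-dual pair for 'max c^T x s.t. A x <= b, x >= 0' is:
  Dual:  min b^T y  s.t.  A^T y >= c,  y >= 0.

So the dual LP is:
  minimize  8y1 + 12y2 + 14y3
  subject to:
    y1 + 2y3 >= 4
    y2 + y3 >= 3
    y1, y2, y3 >= 0

Solving the primal: x* = (1, 12).
  primal value c^T x* = 40.
Solving the dual: y* = (0, 1, 2).
  dual value b^T y* = 40.
Strong duality: c^T x* = b^T y*. Confirmed.

40


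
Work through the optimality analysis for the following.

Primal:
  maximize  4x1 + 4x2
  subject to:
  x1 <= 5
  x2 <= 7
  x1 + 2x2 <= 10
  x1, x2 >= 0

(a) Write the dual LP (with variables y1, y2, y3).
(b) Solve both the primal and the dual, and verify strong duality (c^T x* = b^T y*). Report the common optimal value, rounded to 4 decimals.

The standard primal-dual pair for 'max c^T x s.t. A x <= b, x >= 0' is:
  Dual:  min b^T y  s.t.  A^T y >= c,  y >= 0.

So the dual LP is:
  minimize  5y1 + 7y2 + 10y3
  subject to:
    y1 + y3 >= 4
    y2 + 2y3 >= 4
    y1, y2, y3 >= 0

Solving the primal: x* = (5, 2.5).
  primal value c^T x* = 30.
Solving the dual: y* = (2, 0, 2).
  dual value b^T y* = 30.
Strong duality: c^T x* = b^T y*. Confirmed.

30


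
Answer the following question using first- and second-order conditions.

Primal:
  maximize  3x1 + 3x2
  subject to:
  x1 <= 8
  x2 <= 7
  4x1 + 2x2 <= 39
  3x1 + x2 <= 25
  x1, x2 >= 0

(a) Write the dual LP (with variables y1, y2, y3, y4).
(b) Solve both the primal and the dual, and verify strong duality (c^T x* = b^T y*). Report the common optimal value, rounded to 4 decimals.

The standard primal-dual pair for 'max c^T x s.t. A x <= b, x >= 0' is:
  Dual:  min b^T y  s.t.  A^T y >= c,  y >= 0.

So the dual LP is:
  minimize  8y1 + 7y2 + 39y3 + 25y4
  subject to:
    y1 + 4y3 + 3y4 >= 3
    y2 + 2y3 + y4 >= 3
    y1, y2, y3, y4 >= 0

Solving the primal: x* = (6, 7).
  primal value c^T x* = 39.
Solving the dual: y* = (0, 2, 0, 1).
  dual value b^T y* = 39.
Strong duality: c^T x* = b^T y*. Confirmed.

39


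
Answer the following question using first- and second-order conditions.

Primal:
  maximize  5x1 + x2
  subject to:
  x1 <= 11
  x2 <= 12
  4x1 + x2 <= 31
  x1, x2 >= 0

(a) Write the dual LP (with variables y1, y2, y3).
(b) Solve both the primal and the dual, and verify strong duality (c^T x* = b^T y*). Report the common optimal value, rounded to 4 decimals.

The standard primal-dual pair for 'max c^T x s.t. A x <= b, x >= 0' is:
  Dual:  min b^T y  s.t.  A^T y >= c,  y >= 0.

So the dual LP is:
  minimize  11y1 + 12y2 + 31y3
  subject to:
    y1 + 4y3 >= 5
    y2 + y3 >= 1
    y1, y2, y3 >= 0

Solving the primal: x* = (7.75, 0).
  primal value c^T x* = 38.75.
Solving the dual: y* = (0, 0, 1.25).
  dual value b^T y* = 38.75.
Strong duality: c^T x* = b^T y*. Confirmed.

38.75


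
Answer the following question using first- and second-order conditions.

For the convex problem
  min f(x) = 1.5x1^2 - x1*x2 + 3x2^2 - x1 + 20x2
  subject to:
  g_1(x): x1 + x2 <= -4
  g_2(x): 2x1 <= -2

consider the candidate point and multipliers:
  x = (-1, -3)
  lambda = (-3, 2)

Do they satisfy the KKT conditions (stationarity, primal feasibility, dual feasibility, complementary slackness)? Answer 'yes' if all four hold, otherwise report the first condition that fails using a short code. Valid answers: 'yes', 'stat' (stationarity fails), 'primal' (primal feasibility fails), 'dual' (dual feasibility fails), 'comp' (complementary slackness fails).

Gradient of f: grad f(x) = Q x + c = (-1, 3)
Constraint values g_i(x) = a_i^T x - b_i:
  g_1((-1, -3)) = 0
  g_2((-1, -3)) = 0
Stationarity residual: grad f(x) + sum_i lambda_i a_i = (0, 0)
  -> stationarity OK
Primal feasibility (all g_i <= 0): OK
Dual feasibility (all lambda_i >= 0): FAILS
Complementary slackness (lambda_i * g_i(x) = 0 for all i): OK

Verdict: the first failing condition is dual_feasibility -> dual.

dual


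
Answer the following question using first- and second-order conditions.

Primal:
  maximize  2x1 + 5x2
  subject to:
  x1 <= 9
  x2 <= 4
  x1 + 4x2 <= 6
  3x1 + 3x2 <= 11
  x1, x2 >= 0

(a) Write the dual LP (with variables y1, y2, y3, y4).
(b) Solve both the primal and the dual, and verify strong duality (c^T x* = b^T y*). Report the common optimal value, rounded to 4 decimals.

The standard primal-dual pair for 'max c^T x s.t. A x <= b, x >= 0' is:
  Dual:  min b^T y  s.t.  A^T y >= c,  y >= 0.

So the dual LP is:
  minimize  9y1 + 4y2 + 6y3 + 11y4
  subject to:
    y1 + y3 + 3y4 >= 2
    y2 + 4y3 + 3y4 >= 5
    y1, y2, y3, y4 >= 0

Solving the primal: x* = (2.8889, 0.7778).
  primal value c^T x* = 9.6667.
Solving the dual: y* = (0, 0, 1, 0.3333).
  dual value b^T y* = 9.6667.
Strong duality: c^T x* = b^T y*. Confirmed.

9.6667


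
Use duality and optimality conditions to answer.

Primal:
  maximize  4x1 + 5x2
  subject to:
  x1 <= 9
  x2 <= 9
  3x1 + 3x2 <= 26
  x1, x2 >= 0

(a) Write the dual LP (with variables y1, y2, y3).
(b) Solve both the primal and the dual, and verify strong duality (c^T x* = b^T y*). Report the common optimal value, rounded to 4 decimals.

The standard primal-dual pair for 'max c^T x s.t. A x <= b, x >= 0' is:
  Dual:  min b^T y  s.t.  A^T y >= c,  y >= 0.

So the dual LP is:
  minimize  9y1 + 9y2 + 26y3
  subject to:
    y1 + 3y3 >= 4
    y2 + 3y3 >= 5
    y1, y2, y3 >= 0

Solving the primal: x* = (0, 8.6667).
  primal value c^T x* = 43.3333.
Solving the dual: y* = (0, 0, 1.6667).
  dual value b^T y* = 43.3333.
Strong duality: c^T x* = b^T y*. Confirmed.

43.3333


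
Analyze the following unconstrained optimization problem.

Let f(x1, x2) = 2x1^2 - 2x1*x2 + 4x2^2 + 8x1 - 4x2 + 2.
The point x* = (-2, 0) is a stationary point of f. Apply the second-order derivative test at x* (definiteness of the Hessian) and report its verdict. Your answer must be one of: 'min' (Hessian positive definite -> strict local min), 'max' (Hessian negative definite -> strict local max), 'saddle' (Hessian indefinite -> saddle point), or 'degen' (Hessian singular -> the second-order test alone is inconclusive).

Compute the Hessian H = grad^2 f:
  H = [[4, -2], [-2, 8]]
Verify stationarity: grad f(x*) = H x* + g = (0, 0).
Eigenvalues of H: 3.1716, 8.8284.
Both eigenvalues > 0, so H is positive definite -> x* is a strict local min.

min


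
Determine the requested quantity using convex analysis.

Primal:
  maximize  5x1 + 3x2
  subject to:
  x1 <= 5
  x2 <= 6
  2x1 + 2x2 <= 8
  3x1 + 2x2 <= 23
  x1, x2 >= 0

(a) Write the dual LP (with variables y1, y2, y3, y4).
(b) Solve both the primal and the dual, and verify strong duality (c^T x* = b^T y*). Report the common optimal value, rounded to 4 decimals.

The standard primal-dual pair for 'max c^T x s.t. A x <= b, x >= 0' is:
  Dual:  min b^T y  s.t.  A^T y >= c,  y >= 0.

So the dual LP is:
  minimize  5y1 + 6y2 + 8y3 + 23y4
  subject to:
    y1 + 2y3 + 3y4 >= 5
    y2 + 2y3 + 2y4 >= 3
    y1, y2, y3, y4 >= 0

Solving the primal: x* = (4, 0).
  primal value c^T x* = 20.
Solving the dual: y* = (0, 0, 2.5, 0).
  dual value b^T y* = 20.
Strong duality: c^T x* = b^T y*. Confirmed.

20


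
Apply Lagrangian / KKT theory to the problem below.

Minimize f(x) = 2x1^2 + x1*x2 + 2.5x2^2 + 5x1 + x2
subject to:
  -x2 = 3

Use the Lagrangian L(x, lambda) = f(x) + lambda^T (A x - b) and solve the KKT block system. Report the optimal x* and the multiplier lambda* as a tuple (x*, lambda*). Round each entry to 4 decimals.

Form the Lagrangian:
  L(x, lambda) = (1/2) x^T Q x + c^T x + lambda^T (A x - b)
Stationarity (grad_x L = 0): Q x + c + A^T lambda = 0.
Primal feasibility: A x = b.

This gives the KKT block system:
  [ Q   A^T ] [ x     ]   [-c ]
  [ A    0  ] [ lambda ] = [ b ]

Solving the linear system:
  x*      = (-0.5, -3)
  lambda* = (-14.5)
  f(x*)   = 19

x* = (-0.5, -3), lambda* = (-14.5)


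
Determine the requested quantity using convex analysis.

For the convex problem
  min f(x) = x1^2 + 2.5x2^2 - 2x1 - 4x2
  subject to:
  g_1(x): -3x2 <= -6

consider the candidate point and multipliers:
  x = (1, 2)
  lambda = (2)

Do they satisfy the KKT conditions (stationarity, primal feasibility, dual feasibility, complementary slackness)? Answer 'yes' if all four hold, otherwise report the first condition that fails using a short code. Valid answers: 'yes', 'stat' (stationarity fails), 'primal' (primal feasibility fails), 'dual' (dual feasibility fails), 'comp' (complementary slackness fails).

Gradient of f: grad f(x) = Q x + c = (0, 6)
Constraint values g_i(x) = a_i^T x - b_i:
  g_1((1, 2)) = 0
Stationarity residual: grad f(x) + sum_i lambda_i a_i = (0, 0)
  -> stationarity OK
Primal feasibility (all g_i <= 0): OK
Dual feasibility (all lambda_i >= 0): OK
Complementary slackness (lambda_i * g_i(x) = 0 for all i): OK

Verdict: yes, KKT holds.

yes


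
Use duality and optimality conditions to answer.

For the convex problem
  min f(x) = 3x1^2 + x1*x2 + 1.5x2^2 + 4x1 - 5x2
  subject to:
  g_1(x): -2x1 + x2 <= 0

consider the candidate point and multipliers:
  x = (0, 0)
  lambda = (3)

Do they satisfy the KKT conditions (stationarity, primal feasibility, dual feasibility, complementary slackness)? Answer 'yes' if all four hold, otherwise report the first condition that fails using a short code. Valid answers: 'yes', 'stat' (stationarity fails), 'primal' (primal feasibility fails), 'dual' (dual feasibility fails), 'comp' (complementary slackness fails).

Gradient of f: grad f(x) = Q x + c = (4, -5)
Constraint values g_i(x) = a_i^T x - b_i:
  g_1((0, 0)) = 0
Stationarity residual: grad f(x) + sum_i lambda_i a_i = (-2, -2)
  -> stationarity FAILS
Primal feasibility (all g_i <= 0): OK
Dual feasibility (all lambda_i >= 0): OK
Complementary slackness (lambda_i * g_i(x) = 0 for all i): OK

Verdict: the first failing condition is stationarity -> stat.

stat


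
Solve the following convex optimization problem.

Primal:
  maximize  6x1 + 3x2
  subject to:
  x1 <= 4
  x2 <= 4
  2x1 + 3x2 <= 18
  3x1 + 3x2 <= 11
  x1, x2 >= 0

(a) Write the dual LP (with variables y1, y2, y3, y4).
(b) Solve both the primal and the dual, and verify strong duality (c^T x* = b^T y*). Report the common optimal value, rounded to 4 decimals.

The standard primal-dual pair for 'max c^T x s.t. A x <= b, x >= 0' is:
  Dual:  min b^T y  s.t.  A^T y >= c,  y >= 0.

So the dual LP is:
  minimize  4y1 + 4y2 + 18y3 + 11y4
  subject to:
    y1 + 2y3 + 3y4 >= 6
    y2 + 3y3 + 3y4 >= 3
    y1, y2, y3, y4 >= 0

Solving the primal: x* = (3.6667, 0).
  primal value c^T x* = 22.
Solving the dual: y* = (0, 0, 0, 2).
  dual value b^T y* = 22.
Strong duality: c^T x* = b^T y*. Confirmed.

22


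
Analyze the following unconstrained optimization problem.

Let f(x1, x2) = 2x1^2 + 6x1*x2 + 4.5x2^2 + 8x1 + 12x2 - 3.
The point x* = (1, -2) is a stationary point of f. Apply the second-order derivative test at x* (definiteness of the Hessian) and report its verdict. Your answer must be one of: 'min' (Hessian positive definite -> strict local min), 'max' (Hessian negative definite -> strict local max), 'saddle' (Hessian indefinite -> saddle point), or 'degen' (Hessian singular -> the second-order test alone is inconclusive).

Compute the Hessian H = grad^2 f:
  H = [[4, 6], [6, 9]]
Verify stationarity: grad f(x*) = H x* + g = (0, 0).
Eigenvalues of H: 0, 13.
H has a zero eigenvalue (singular; positive semidefinite but not definite), so H is neither positive definite, negative definite, nor indefinite. The second-order test alone is inconclusive -> degen.
(Indeed, f is constant along the null direction of H through x*, so x* is not a strict local extremum.)

degen


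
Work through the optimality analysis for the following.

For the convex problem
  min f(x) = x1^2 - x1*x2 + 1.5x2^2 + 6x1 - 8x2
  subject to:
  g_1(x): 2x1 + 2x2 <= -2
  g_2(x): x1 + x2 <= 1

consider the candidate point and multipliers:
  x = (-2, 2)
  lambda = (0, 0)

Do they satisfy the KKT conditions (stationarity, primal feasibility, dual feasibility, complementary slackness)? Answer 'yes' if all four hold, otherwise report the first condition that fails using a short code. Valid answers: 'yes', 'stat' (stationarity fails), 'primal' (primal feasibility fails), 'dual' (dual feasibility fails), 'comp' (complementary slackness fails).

Gradient of f: grad f(x) = Q x + c = (0, 0)
Constraint values g_i(x) = a_i^T x - b_i:
  g_1((-2, 2)) = 2
  g_2((-2, 2)) = -1
Stationarity residual: grad f(x) + sum_i lambda_i a_i = (0, 0)
  -> stationarity OK
Primal feasibility (all g_i <= 0): FAILS
Dual feasibility (all lambda_i >= 0): OK
Complementary slackness (lambda_i * g_i(x) = 0 for all i): OK

Verdict: the first failing condition is primal_feasibility -> primal.

primal


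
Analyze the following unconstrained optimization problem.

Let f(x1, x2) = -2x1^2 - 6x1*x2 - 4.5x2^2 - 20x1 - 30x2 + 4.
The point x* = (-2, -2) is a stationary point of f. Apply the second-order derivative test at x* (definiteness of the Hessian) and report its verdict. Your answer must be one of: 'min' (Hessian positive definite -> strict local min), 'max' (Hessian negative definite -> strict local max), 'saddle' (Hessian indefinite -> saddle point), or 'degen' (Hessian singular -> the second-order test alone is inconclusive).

Compute the Hessian H = grad^2 f:
  H = [[-4, -6], [-6, -9]]
Verify stationarity: grad f(x*) = H x* + g = (0, 0).
Eigenvalues of H: -13, 0.
H has a zero eigenvalue (singular; negative semidefinite but not definite), so H is neither positive definite, negative definite, nor indefinite. The second-order test alone is inconclusive -> degen.
(Indeed, f is constant along the null direction of H through x*, so x* is not a strict local extremum.)

degen


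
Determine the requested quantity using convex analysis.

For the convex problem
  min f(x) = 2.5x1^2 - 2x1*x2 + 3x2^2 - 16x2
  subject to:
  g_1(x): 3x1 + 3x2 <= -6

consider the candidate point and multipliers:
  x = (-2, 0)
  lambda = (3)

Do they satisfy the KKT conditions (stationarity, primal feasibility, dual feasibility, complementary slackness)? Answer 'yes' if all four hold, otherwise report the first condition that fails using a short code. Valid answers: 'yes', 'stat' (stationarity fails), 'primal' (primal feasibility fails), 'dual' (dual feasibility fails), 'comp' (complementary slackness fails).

Gradient of f: grad f(x) = Q x + c = (-10, -12)
Constraint values g_i(x) = a_i^T x - b_i:
  g_1((-2, 0)) = 0
Stationarity residual: grad f(x) + sum_i lambda_i a_i = (-1, -3)
  -> stationarity FAILS
Primal feasibility (all g_i <= 0): OK
Dual feasibility (all lambda_i >= 0): OK
Complementary slackness (lambda_i * g_i(x) = 0 for all i): OK

Verdict: the first failing condition is stationarity -> stat.

stat


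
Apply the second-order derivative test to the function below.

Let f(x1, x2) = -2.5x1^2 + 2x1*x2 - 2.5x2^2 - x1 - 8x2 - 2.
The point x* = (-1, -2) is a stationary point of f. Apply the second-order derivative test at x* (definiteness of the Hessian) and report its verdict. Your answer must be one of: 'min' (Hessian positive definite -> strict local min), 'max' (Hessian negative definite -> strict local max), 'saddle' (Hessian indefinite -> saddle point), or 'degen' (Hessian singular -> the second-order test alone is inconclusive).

Compute the Hessian H = grad^2 f:
  H = [[-5, 2], [2, -5]]
Verify stationarity: grad f(x*) = H x* + g = (0, 0).
Eigenvalues of H: -7, -3.
Both eigenvalues < 0, so H is negative definite -> x* is a strict local max.

max


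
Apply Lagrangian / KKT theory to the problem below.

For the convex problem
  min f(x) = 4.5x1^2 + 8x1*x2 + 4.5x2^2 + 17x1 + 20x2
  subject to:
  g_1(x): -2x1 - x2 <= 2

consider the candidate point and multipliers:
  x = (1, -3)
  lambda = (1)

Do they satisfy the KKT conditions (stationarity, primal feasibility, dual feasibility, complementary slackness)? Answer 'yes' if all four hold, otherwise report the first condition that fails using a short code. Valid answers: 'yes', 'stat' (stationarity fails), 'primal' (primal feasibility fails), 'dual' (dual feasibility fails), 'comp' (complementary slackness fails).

Gradient of f: grad f(x) = Q x + c = (2, 1)
Constraint values g_i(x) = a_i^T x - b_i:
  g_1((1, -3)) = -1
Stationarity residual: grad f(x) + sum_i lambda_i a_i = (0, 0)
  -> stationarity OK
Primal feasibility (all g_i <= 0): OK
Dual feasibility (all lambda_i >= 0): OK
Complementary slackness (lambda_i * g_i(x) = 0 for all i): FAILS

Verdict: the first failing condition is complementary_slackness -> comp.

comp


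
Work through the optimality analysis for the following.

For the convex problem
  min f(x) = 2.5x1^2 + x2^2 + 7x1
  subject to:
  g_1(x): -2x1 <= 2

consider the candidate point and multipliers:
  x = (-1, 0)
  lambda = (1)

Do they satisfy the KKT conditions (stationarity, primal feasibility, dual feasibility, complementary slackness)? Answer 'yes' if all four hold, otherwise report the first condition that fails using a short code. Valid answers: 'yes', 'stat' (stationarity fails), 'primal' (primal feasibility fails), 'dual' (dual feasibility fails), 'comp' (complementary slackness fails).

Gradient of f: grad f(x) = Q x + c = (2, 0)
Constraint values g_i(x) = a_i^T x - b_i:
  g_1((-1, 0)) = 0
Stationarity residual: grad f(x) + sum_i lambda_i a_i = (0, 0)
  -> stationarity OK
Primal feasibility (all g_i <= 0): OK
Dual feasibility (all lambda_i >= 0): OK
Complementary slackness (lambda_i * g_i(x) = 0 for all i): OK

Verdict: yes, KKT holds.

yes


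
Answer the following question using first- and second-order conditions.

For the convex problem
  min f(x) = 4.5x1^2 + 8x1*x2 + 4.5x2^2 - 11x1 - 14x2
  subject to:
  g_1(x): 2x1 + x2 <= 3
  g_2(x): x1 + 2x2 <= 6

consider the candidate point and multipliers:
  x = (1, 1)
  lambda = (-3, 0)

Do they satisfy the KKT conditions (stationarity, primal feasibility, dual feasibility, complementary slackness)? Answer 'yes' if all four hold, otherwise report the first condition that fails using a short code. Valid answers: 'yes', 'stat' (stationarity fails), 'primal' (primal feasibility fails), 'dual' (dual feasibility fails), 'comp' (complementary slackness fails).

Gradient of f: grad f(x) = Q x + c = (6, 3)
Constraint values g_i(x) = a_i^T x - b_i:
  g_1((1, 1)) = 0
  g_2((1, 1)) = -3
Stationarity residual: grad f(x) + sum_i lambda_i a_i = (0, 0)
  -> stationarity OK
Primal feasibility (all g_i <= 0): OK
Dual feasibility (all lambda_i >= 0): FAILS
Complementary slackness (lambda_i * g_i(x) = 0 for all i): OK

Verdict: the first failing condition is dual_feasibility -> dual.

dual


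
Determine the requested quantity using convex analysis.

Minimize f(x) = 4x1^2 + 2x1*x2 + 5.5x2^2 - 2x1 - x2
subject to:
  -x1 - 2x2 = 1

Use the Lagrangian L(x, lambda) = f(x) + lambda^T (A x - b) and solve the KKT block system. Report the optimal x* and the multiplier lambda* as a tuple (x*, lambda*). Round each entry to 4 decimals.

Form the Lagrangian:
  L(x, lambda) = (1/2) x^T Q x + c^T x + lambda^T (A x - b)
Stationarity (grad_x L = 0): Q x + c + A^T lambda = 0.
Primal feasibility: A x = b.

This gives the KKT block system:
  [ Q   A^T ] [ x     ]   [-c ]
  [ A    0  ] [ lambda ] = [ b ]

Solving the linear system:
  x*      = (-0.0286, -0.4857)
  lambda* = (-3.2)
  f(x*)   = 1.8714

x* = (-0.0286, -0.4857), lambda* = (-3.2)


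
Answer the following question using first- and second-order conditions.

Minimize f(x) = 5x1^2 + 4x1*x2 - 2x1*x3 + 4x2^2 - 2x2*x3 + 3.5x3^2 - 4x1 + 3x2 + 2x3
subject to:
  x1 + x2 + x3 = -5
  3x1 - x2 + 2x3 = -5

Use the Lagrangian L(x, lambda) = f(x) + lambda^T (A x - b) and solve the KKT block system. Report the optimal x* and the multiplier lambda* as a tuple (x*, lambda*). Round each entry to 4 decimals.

Form the Lagrangian:
  L(x, lambda) = (1/2) x^T Q x + c^T x + lambda^T (A x - b)
Stationarity (grad_x L = 0): Q x + c + A^T lambda = 0.
Primal feasibility: A x = b.

This gives the KKT block system:
  [ Q   A^T ] [ x     ]   [-c ]
  [ A    0  ] [ lambda ] = [ b ]

Solving the linear system:
  x*      = (-0.5671, -1.8557, -2.5772)
  lambda* = (9.7047, 0.745)
  f(x*)   = 21.8977

x* = (-0.5671, -1.8557, -2.5772), lambda* = (9.7047, 0.745)


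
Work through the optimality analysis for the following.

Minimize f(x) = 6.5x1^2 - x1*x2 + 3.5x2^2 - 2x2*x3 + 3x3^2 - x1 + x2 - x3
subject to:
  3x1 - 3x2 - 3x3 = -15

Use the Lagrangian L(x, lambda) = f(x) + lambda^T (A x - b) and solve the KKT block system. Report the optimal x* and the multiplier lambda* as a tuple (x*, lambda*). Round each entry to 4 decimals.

Form the Lagrangian:
  L(x, lambda) = (1/2) x^T Q x + c^T x + lambda^T (A x - b)
Stationarity (grad_x L = 0): Q x + c + A^T lambda = 0.
Primal feasibility: A x = b.

This gives the KKT block system:
  [ Q   A^T ] [ x     ]   [-c ]
  [ A    0  ] [ lambda ] = [ b ]

Solving the linear system:
  x*      = (-0.5537, 1.9421, 2.5041)
  lambda* = (3.3802)
  f(x*)   = 25.3471

x* = (-0.5537, 1.9421, 2.5041), lambda* = (3.3802)


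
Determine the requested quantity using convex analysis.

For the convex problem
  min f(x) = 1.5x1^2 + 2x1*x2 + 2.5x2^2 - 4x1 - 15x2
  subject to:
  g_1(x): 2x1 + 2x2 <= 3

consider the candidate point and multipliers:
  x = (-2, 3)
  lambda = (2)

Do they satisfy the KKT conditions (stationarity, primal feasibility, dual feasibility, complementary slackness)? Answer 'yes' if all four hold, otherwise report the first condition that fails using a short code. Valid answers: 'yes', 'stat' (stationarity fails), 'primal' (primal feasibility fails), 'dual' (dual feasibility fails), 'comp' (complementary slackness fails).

Gradient of f: grad f(x) = Q x + c = (-4, -4)
Constraint values g_i(x) = a_i^T x - b_i:
  g_1((-2, 3)) = -1
Stationarity residual: grad f(x) + sum_i lambda_i a_i = (0, 0)
  -> stationarity OK
Primal feasibility (all g_i <= 0): OK
Dual feasibility (all lambda_i >= 0): OK
Complementary slackness (lambda_i * g_i(x) = 0 for all i): FAILS

Verdict: the first failing condition is complementary_slackness -> comp.

comp


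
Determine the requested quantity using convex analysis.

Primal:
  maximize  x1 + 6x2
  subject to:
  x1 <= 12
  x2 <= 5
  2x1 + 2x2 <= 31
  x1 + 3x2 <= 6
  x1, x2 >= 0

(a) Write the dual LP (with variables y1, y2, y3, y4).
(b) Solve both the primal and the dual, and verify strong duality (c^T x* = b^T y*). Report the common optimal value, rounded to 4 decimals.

The standard primal-dual pair for 'max c^T x s.t. A x <= b, x >= 0' is:
  Dual:  min b^T y  s.t.  A^T y >= c,  y >= 0.

So the dual LP is:
  minimize  12y1 + 5y2 + 31y3 + 6y4
  subject to:
    y1 + 2y3 + y4 >= 1
    y2 + 2y3 + 3y4 >= 6
    y1, y2, y3, y4 >= 0

Solving the primal: x* = (0, 2).
  primal value c^T x* = 12.
Solving the dual: y* = (0, 0, 0, 2).
  dual value b^T y* = 12.
Strong duality: c^T x* = b^T y*. Confirmed.

12


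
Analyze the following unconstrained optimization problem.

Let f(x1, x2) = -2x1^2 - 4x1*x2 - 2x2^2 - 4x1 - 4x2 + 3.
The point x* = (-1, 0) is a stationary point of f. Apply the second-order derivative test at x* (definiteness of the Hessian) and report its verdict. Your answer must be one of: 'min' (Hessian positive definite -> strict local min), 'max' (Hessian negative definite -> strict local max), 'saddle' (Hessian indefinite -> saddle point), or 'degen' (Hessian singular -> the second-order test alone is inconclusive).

Compute the Hessian H = grad^2 f:
  H = [[-4, -4], [-4, -4]]
Verify stationarity: grad f(x*) = H x* + g = (0, 0).
Eigenvalues of H: -8, 0.
H has a zero eigenvalue (singular; negative semidefinite but not definite), so H is neither positive definite, negative definite, nor indefinite. The second-order test alone is inconclusive -> degen.
(Indeed, f is constant along the null direction of H through x*, so x* is not a strict local extremum.)

degen


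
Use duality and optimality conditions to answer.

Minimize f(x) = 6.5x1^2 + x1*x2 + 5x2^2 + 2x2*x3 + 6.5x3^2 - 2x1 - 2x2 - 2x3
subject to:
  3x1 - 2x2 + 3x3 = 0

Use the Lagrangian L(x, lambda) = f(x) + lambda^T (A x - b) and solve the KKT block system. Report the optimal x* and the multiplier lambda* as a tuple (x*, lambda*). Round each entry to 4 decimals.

Form the Lagrangian:
  L(x, lambda) = (1/2) x^T Q x + c^T x + lambda^T (A x - b)
Stationarity (grad_x L = 0): Q x + c + A^T lambda = 0.
Primal feasibility: A x = b.

This gives the KKT block system:
  [ Q   A^T ] [ x     ]   [-c ]
  [ A    0  ] [ lambda ] = [ b ]

Solving the linear system:
  x*      = (0.0835, 0.2245, 0.0662)
  lambda* = (0.2302)
  f(x*)   = -0.3741

x* = (0.0835, 0.2245, 0.0662), lambda* = (0.2302)


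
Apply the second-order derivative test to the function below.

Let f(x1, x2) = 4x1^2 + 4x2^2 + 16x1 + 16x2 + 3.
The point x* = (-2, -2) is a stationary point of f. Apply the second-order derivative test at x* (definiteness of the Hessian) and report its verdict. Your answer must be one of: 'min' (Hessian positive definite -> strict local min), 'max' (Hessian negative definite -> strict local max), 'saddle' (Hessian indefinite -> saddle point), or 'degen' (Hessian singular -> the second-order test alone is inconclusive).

Compute the Hessian H = grad^2 f:
  H = [[8, 0], [0, 8]]
Verify stationarity: grad f(x*) = H x* + g = (0, 0).
Eigenvalues of H: 8, 8.
Both eigenvalues > 0, so H is positive definite -> x* is a strict local min.

min


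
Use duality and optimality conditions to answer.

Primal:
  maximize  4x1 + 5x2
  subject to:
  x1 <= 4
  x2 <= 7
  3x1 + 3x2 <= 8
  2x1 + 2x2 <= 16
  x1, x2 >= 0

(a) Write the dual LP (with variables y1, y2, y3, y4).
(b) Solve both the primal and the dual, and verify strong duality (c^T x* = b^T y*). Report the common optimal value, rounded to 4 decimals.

The standard primal-dual pair for 'max c^T x s.t. A x <= b, x >= 0' is:
  Dual:  min b^T y  s.t.  A^T y >= c,  y >= 0.

So the dual LP is:
  minimize  4y1 + 7y2 + 8y3 + 16y4
  subject to:
    y1 + 3y3 + 2y4 >= 4
    y2 + 3y3 + 2y4 >= 5
    y1, y2, y3, y4 >= 0

Solving the primal: x* = (0, 2.6667).
  primal value c^T x* = 13.3333.
Solving the dual: y* = (0, 0, 1.6667, 0).
  dual value b^T y* = 13.3333.
Strong duality: c^T x* = b^T y*. Confirmed.

13.3333


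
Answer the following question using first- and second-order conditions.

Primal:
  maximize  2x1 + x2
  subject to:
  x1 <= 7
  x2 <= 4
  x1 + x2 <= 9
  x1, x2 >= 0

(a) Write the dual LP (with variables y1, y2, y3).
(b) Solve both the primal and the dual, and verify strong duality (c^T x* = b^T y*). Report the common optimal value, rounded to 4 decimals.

The standard primal-dual pair for 'max c^T x s.t. A x <= b, x >= 0' is:
  Dual:  min b^T y  s.t.  A^T y >= c,  y >= 0.

So the dual LP is:
  minimize  7y1 + 4y2 + 9y3
  subject to:
    y1 + y3 >= 2
    y2 + y3 >= 1
    y1, y2, y3 >= 0

Solving the primal: x* = (7, 2).
  primal value c^T x* = 16.
Solving the dual: y* = (1, 0, 1).
  dual value b^T y* = 16.
Strong duality: c^T x* = b^T y*. Confirmed.

16


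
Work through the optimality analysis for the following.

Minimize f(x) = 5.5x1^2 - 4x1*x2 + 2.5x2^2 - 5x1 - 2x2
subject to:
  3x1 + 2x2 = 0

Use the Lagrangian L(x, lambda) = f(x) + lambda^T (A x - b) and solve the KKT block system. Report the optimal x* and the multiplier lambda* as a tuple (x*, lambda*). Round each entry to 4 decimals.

Form the Lagrangian:
  L(x, lambda) = (1/2) x^T Q x + c^T x + lambda^T (A x - b)
Stationarity (grad_x L = 0): Q x + c + A^T lambda = 0.
Primal feasibility: A x = b.

This gives the KKT block system:
  [ Q   A^T ] [ x     ]   [-c ]
  [ A    0  ] [ lambda ] = [ b ]

Solving the linear system:
  x*      = (0.0584, -0.0876)
  lambda* = (1.3358)
  f(x*)   = -0.0584

x* = (0.0584, -0.0876), lambda* = (1.3358)


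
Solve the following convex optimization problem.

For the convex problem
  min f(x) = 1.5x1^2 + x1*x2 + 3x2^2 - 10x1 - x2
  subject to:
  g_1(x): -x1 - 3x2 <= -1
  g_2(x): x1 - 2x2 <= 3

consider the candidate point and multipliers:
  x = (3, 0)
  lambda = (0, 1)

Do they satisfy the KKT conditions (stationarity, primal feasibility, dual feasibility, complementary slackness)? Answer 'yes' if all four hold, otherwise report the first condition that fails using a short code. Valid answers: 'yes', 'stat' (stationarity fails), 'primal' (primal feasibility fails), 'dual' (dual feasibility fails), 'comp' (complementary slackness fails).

Gradient of f: grad f(x) = Q x + c = (-1, 2)
Constraint values g_i(x) = a_i^T x - b_i:
  g_1((3, 0)) = -2
  g_2((3, 0)) = 0
Stationarity residual: grad f(x) + sum_i lambda_i a_i = (0, 0)
  -> stationarity OK
Primal feasibility (all g_i <= 0): OK
Dual feasibility (all lambda_i >= 0): OK
Complementary slackness (lambda_i * g_i(x) = 0 for all i): OK

Verdict: yes, KKT holds.

yes


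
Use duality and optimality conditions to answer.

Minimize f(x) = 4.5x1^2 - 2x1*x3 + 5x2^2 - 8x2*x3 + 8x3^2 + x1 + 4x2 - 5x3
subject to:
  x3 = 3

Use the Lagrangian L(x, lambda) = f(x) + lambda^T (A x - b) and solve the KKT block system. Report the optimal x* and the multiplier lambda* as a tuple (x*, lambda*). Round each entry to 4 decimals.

Form the Lagrangian:
  L(x, lambda) = (1/2) x^T Q x + c^T x + lambda^T (A x - b)
Stationarity (grad_x L = 0): Q x + c + A^T lambda = 0.
Primal feasibility: A x = b.

This gives the KKT block system:
  [ Q   A^T ] [ x     ]   [-c ]
  [ A    0  ] [ lambda ] = [ b ]

Solving the linear system:
  x*      = (0.5556, 2, 3)
  lambda* = (-25.8889)
  f(x*)   = 35.6111

x* = (0.5556, 2, 3), lambda* = (-25.8889)


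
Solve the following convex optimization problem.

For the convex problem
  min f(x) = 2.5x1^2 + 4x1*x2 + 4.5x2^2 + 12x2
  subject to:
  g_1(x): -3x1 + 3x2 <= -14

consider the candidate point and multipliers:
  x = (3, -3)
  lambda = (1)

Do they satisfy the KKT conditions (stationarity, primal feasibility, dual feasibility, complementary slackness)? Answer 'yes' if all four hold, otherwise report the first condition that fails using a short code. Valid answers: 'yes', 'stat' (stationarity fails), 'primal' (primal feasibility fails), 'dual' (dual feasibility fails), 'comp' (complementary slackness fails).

Gradient of f: grad f(x) = Q x + c = (3, -3)
Constraint values g_i(x) = a_i^T x - b_i:
  g_1((3, -3)) = -4
Stationarity residual: grad f(x) + sum_i lambda_i a_i = (0, 0)
  -> stationarity OK
Primal feasibility (all g_i <= 0): OK
Dual feasibility (all lambda_i >= 0): OK
Complementary slackness (lambda_i * g_i(x) = 0 for all i): FAILS

Verdict: the first failing condition is complementary_slackness -> comp.

comp


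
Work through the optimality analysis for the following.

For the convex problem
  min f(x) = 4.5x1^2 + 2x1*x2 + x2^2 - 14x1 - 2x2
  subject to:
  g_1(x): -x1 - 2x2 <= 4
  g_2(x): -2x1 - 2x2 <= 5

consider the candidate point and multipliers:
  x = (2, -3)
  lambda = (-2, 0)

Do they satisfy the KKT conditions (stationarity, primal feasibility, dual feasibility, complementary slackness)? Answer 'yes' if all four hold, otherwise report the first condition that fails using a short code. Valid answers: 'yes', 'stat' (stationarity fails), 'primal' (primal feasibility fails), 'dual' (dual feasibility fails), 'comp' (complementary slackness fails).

Gradient of f: grad f(x) = Q x + c = (-2, -4)
Constraint values g_i(x) = a_i^T x - b_i:
  g_1((2, -3)) = 0
  g_2((2, -3)) = -3
Stationarity residual: grad f(x) + sum_i lambda_i a_i = (0, 0)
  -> stationarity OK
Primal feasibility (all g_i <= 0): OK
Dual feasibility (all lambda_i >= 0): FAILS
Complementary slackness (lambda_i * g_i(x) = 0 for all i): OK

Verdict: the first failing condition is dual_feasibility -> dual.

dual
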